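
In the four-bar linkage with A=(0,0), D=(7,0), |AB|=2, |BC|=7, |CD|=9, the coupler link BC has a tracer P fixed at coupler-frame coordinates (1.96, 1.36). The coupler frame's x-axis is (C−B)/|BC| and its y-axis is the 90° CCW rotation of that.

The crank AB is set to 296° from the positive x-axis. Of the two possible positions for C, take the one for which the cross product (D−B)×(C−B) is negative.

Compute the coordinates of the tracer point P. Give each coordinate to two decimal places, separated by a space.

2.87 -3.11

A=(0,0), D=(7.00,0)
B = A + 2.00·(cos296°, sin296°) = (0.8767, -1.7976)
|BD| = 6.3817
circle(B,7.00) ∩ circle(D,9.00): a=0.6836, h=6.9665
  candidates: C₊=(-0.4296,5.0794) cross=44.458; C₋=(3.4950,-8.2895) cross=-44.458
  mode - wants cross < 0 → take C=(3.4950,-8.2895) (cross=-44.458)
ex = (C−B)/|BC| = (0.3740,-0.9274); ey = (0.9274,0.3740)
P = B + 1.96·ex + 1.36·ey = (2.8711,-3.1066)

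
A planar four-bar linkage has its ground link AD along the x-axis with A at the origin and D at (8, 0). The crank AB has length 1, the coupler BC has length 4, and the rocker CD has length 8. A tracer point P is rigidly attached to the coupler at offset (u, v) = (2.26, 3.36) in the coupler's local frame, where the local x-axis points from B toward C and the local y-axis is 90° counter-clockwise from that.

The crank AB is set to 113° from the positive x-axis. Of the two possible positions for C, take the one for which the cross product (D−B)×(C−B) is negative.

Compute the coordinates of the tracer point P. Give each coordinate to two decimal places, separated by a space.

3.41 -0.47

A=(0,0), D=(8.00,0)
B = A + 1.00·(cos113°, sin113°) = (-0.3907, 0.9205)
|BD| = 8.4411
circle(B,4.00) ∩ circle(D,8.00): a=1.3773, h=3.7554
  candidates: C₊=(1.3879,4.5033) cross=31.700; C₋=(0.5688,-2.9627) cross=-31.700
  mode - wants cross < 0 → take C=(0.5688,-2.9627) (cross=-31.700)
ex = (C−B)/|BC| = (0.2399,-0.9708); ey = (0.9708,0.2399)
P = B + 2.26·ex + 3.36·ey = (3.4133,-0.4675)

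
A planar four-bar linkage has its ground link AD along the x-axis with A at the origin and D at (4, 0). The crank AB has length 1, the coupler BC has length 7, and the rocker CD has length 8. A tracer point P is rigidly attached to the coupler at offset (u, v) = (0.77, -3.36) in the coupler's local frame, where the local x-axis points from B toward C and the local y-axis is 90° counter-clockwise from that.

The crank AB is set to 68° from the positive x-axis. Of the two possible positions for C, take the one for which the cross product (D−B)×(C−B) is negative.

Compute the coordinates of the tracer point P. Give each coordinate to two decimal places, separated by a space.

A=(0,0), D=(4.00,0)
B = A + 1.00·(cos68°, sin68°) = (0.3746, 0.9272)
|BD| = 3.7421
circle(B,7.00) ∩ circle(D,8.00): a=-0.1332, h=6.9987
  candidates: C₊=(1.9797,7.7407) cross=26.190; C₋=(-1.4885,-5.8203) cross=-26.190
  mode - wants cross < 0 → take C=(-1.4885,-5.8203) (cross=-26.190)
ex = (C−B)/|BC| = (-0.2662,-0.9639); ey = (0.9639,-0.2662)
P = B + 0.77·ex + -3.36·ey = (-3.0691,1.0793)

-3.07 1.08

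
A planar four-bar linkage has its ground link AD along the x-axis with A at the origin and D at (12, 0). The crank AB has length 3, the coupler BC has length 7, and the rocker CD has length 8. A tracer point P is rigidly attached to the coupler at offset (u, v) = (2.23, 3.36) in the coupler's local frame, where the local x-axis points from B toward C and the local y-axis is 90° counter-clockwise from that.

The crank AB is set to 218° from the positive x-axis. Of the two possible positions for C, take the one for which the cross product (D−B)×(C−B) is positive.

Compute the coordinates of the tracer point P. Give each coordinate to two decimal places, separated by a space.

A=(0,0), D=(12.00,0)
B = A + 3.00·(cos218°, sin218°) = (-2.3640, -1.8470)
|BD| = 14.4823
circle(B,7.00) ∩ circle(D,8.00): a=6.7233, h=1.9487
  candidates: C₊=(4.0558,0.9433) cross=28.222; C₋=(4.5529,-2.9224) cross=-28.222
  mode + wants cross > 0 → take C=(4.0558,0.9433) (cross=28.222)
ex = (C−B)/|BC| = (0.9171,0.3986); ey = (-0.3986,0.9171)
P = B + 2.23·ex + 3.36·ey = (-1.6582,2.1234)

-1.66 2.12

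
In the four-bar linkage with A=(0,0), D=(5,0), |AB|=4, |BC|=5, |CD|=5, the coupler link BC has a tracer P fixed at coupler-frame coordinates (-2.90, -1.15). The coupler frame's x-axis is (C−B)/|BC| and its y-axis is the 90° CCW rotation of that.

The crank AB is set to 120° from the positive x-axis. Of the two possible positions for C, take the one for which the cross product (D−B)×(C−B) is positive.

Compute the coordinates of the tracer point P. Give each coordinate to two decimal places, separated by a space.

A=(0,0), D=(5.00,0)
B = A + 4.00·(cos120°, sin120°) = (-2.0000, 3.4641)
|BD| = 7.8102
circle(B,5.00) ∩ circle(D,5.00): a=3.9051, h=3.1225
  candidates: C₊=(2.8849,4.5306) cross=24.387; C₋=(0.1151,-1.0665) cross=-24.387
  mode + wants cross > 0 → take C=(2.8849,4.5306) (cross=24.387)
ex = (C−B)/|BC| = (0.9770,0.2133); ey = (-0.2133,0.9770)
P = B + -2.90·ex + -1.15·ey = (-4.5880,1.7220)

-4.59 1.72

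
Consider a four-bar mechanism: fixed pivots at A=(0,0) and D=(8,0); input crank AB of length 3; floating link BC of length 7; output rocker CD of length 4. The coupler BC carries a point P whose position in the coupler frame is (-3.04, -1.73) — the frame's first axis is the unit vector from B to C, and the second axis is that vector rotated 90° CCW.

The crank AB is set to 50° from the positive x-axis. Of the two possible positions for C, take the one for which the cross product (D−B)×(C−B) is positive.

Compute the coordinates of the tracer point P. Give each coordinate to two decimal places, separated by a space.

A=(0,0), D=(8.00,0)
B = A + 3.00·(cos50°, sin50°) = (1.9284, 2.2981)
|BD| = 6.4920
circle(B,7.00) ∩ circle(D,4.00): a=5.7876, h=3.9375
  candidates: C₊=(8.7350,3.9319) cross=25.562; C₋=(5.9473,-3.4332) cross=-25.562
  mode + wants cross > 0 → take C=(8.7350,3.9319) (cross=25.562)
ex = (C−B)/|BC| = (0.9724,0.2334); ey = (-0.2334,0.9724)
P = B + -3.04·ex + -1.73·ey = (-0.6239,-0.0936)

-0.62 -0.09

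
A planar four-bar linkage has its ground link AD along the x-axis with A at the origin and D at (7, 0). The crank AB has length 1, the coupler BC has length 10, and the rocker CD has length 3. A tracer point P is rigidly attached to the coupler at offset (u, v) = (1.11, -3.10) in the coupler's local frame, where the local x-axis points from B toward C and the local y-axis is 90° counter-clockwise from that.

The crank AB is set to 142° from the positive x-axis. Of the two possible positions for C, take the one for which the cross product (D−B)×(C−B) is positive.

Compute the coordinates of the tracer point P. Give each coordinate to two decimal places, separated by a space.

0.78 -2.28

A=(0,0), D=(7.00,0)
B = A + 1.00·(cos142°, sin142°) = (-0.7880, 0.6157)
|BD| = 7.8123
circle(B,10.00) ∩ circle(D,3.00): a=9.7303, h=2.3068
  candidates: C₊=(9.0938,2.1485) cross=18.021; C₋=(8.7302,-2.4508) cross=-18.021
  mode + wants cross > 0 → take C=(9.0938,2.1485) (cross=18.021)
ex = (C−B)/|BC| = (0.9882,0.1533); ey = (-0.1533,0.9882)
P = B + 1.11·ex + -3.10·ey = (0.7840,-2.2776)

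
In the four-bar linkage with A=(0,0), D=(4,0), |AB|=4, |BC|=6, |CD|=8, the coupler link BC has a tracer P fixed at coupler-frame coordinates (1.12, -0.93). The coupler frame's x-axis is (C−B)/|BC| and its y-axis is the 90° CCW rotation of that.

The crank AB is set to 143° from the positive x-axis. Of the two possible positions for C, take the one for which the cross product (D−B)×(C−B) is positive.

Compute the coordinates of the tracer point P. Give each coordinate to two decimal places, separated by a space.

A=(0,0), D=(4.00,0)
B = A + 4.00·(cos143°, sin143°) = (-3.1945, 2.4073)
|BD| = 7.5866
circle(B,6.00) ∩ circle(D,8.00): a=1.9479, h=5.6750
  candidates: C₊=(0.4534,7.1709) cross=43.054; C₋=(-3.1480,-3.5926) cross=-43.054
  mode + wants cross > 0 → take C=(0.4534,7.1709) (cross=43.054)
ex = (C−B)/|BC| = (0.6080,0.7939); ey = (-0.7939,0.6080)
P = B + 1.12·ex + -0.93·ey = (-1.7752,2.7310)

-1.78 2.73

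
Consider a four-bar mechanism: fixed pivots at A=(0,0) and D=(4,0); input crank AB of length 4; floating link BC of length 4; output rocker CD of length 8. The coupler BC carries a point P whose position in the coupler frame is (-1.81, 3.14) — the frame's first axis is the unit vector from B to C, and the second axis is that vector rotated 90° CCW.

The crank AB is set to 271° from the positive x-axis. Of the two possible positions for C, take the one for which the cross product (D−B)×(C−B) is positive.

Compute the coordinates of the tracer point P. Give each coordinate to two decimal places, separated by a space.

A=(0,0), D=(4.00,0)
B = A + 4.00·(cos271°, sin271°) = (0.0698, -3.9994)
|BD| = 5.6073
circle(B,4.00) ∩ circle(D,8.00): a=-1.4765, h=3.7175
  candidates: C₊=(-3.6166,-2.4469) cross=20.845; C₋=(1.6864,-7.6582) cross=-20.845
  mode + wants cross > 0 → take C=(-3.6166,-2.4469) (cross=20.845)
ex = (C−B)/|BC| = (-0.9216,0.3881); ey = (-0.3881,-0.9216)
P = B + -1.81·ex + 3.14·ey = (0.5192,-7.5957)

0.52 -7.60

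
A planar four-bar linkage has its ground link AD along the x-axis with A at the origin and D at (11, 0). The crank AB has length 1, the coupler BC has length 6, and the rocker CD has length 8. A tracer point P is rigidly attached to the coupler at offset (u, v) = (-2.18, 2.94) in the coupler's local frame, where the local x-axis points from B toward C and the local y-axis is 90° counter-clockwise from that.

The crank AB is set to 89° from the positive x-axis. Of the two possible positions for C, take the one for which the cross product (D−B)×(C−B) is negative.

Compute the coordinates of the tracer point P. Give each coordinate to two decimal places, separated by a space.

0.88 4.56

A=(0,0), D=(11.00,0)
B = A + 1.00·(cos89°, sin89°) = (0.0175, 0.9998)
|BD| = 11.0280
circle(B,6.00) ∩ circle(D,8.00): a=4.2445, h=4.2408
  candidates: C₊=(4.6289,4.8384) cross=46.767; C₋=(3.8600,-3.6083) cross=-46.767
  mode - wants cross < 0 → take C=(3.8600,-3.6083) (cross=-46.767)
ex = (C−B)/|BC| = (0.6404,-0.7680); ey = (0.7680,0.6404)
P = B + -2.18·ex + 2.94·ey = (0.8793,4.5570)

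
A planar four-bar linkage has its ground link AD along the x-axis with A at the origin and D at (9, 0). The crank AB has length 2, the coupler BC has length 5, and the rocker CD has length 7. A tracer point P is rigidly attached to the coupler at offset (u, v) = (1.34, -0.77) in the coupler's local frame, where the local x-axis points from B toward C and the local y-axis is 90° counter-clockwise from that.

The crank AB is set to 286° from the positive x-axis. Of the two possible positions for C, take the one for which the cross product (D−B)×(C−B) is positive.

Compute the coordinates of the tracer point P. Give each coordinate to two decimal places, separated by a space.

1.79 -1.00

A=(0,0), D=(9.00,0)
B = A + 2.00·(cos286°, sin286°) = (0.5513, -1.9225)
|BD| = 8.6647
circle(B,5.00) ∩ circle(D,7.00): a=2.9474, h=4.0389
  candidates: C₊=(2.5291,2.6697) cross=34.996; C₋=(4.3214,-5.2068) cross=-34.996
  mode + wants cross > 0 → take C=(2.5291,2.6697) (cross=34.996)
ex = (C−B)/|BC| = (0.3956,0.9184); ey = (-0.9184,0.3956)
P = B + 1.34·ex + -0.77·ey = (1.7885,-0.9964)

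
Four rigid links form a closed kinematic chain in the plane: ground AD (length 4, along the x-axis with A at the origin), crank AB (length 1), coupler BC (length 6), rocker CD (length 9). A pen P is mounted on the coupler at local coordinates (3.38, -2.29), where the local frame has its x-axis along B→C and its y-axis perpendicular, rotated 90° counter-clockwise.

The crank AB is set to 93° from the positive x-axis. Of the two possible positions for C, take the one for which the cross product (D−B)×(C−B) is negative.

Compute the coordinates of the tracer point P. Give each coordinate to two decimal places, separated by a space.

-4.09 0.39

A=(0,0), D=(4.00,0)
B = A + 1.00·(cos93°, sin93°) = (-0.0523, 0.9986)
|BD| = 4.1736
circle(B,6.00) ∩ circle(D,9.00): a=-3.3043, h=5.0082
  candidates: C₊=(-2.0623,6.6519) cross=20.902; C₋=(-4.4590,-3.0734) cross=-20.902
  mode - wants cross < 0 → take C=(-4.4590,-3.0734) (cross=-20.902)
ex = (C−B)/|BC| = (-0.7344,-0.6787); ey = (0.6787,-0.7344)
P = B + 3.38·ex + -2.29·ey = (-4.0889,0.3866)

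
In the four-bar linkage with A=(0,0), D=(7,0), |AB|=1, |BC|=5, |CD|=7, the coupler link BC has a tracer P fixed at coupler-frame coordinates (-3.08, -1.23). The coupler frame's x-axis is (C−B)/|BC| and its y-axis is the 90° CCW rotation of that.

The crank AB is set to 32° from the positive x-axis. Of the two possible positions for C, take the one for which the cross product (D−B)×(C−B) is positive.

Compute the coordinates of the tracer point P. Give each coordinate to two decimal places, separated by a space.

1.06 -2.78

A=(0,0), D=(7.00,0)
B = A + 1.00·(cos32°, sin32°) = (0.8480, 0.5299)
|BD| = 6.1747
circle(B,5.00) ∩ circle(D,7.00): a=1.1440, h=4.8674
  candidates: C₊=(2.4055,5.2812) cross=30.055; C₋=(1.5701,-4.4177) cross=-30.055
  mode + wants cross > 0 → take C=(2.4055,5.2812) (cross=30.055)
ex = (C−B)/|BC| = (0.3115,0.9502); ey = (-0.9502,0.3115)
P = B + -3.08·ex + -1.23·ey = (1.0575,-2.7800)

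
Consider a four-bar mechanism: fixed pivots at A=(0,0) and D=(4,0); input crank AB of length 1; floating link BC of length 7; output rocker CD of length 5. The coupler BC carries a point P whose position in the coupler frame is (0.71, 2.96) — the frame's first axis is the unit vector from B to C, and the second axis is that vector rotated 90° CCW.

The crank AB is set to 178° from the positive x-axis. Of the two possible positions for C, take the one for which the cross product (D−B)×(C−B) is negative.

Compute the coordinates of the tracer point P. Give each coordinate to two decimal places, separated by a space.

A=(0,0), D=(4.00,0)
B = A + 1.00·(cos178°, sin178°) = (-0.9994, 0.0349)
|BD| = 4.9995
circle(B,7.00) ∩ circle(D,5.00): a=4.9000, h=4.9990
  candidates: C₊=(3.9354,4.9996) cross=24.993; C₋=(3.8656,-4.9982) cross=-24.993
  mode - wants cross < 0 → take C=(3.8656,-4.9982) (cross=-24.993)
ex = (C−B)/|BC| = (0.6950,-0.7190); ey = (0.7190,0.6950)
P = B + 0.71·ex + 2.96·ey = (1.6223,1.5816)

1.62 1.58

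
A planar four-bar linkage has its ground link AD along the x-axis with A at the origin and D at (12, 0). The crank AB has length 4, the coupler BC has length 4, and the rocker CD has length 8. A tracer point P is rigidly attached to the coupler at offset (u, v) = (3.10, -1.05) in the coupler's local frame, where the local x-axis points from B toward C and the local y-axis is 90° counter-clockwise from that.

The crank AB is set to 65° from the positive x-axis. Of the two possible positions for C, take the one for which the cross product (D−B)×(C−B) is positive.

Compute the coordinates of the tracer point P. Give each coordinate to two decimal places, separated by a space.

A=(0,0), D=(12.00,0)
B = A + 4.00·(cos65°, sin65°) = (1.6905, 3.6252)
|BD| = 10.9283
circle(B,4.00) ∩ circle(D,8.00): a=3.2680, h=2.3065
  candidates: C₊=(5.5386,4.7170) cross=25.206; C₋=(4.0083,0.3652) cross=-25.206
  mode + wants cross > 0 → take C=(5.5386,4.7170) (cross=25.206)
ex = (C−B)/|BC| = (0.9620,0.2729); ey = (-0.2729,0.9620)
P = B + 3.10·ex + -1.05·ey = (4.9594,3.4612)

4.96 3.46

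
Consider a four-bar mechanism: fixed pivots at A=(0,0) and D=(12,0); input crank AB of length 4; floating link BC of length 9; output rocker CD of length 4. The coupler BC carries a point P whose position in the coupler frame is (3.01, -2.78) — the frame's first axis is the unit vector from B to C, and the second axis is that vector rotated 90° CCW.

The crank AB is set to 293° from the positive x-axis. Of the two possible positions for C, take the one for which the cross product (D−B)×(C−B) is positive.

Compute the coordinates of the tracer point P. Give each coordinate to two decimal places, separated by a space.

A=(0,0), D=(12.00,0)
B = A + 4.00·(cos293°, sin293°) = (1.5629, -3.6820)
|BD| = 11.0675
circle(B,9.00) ∩ circle(D,4.00): a=8.4703, h=3.0421
  candidates: C₊=(8.5386,2.0047) cross=33.668; C₋=(10.5628,-3.7329) cross=-33.668
  mode + wants cross > 0 → take C=(8.5386,2.0047) (cross=33.668)
ex = (C−B)/|BC| = (0.7751,0.6319); ey = (-0.6319,0.7751)
P = B + 3.01·ex + -2.78·ey = (5.6525,-3.9348)

5.65 -3.93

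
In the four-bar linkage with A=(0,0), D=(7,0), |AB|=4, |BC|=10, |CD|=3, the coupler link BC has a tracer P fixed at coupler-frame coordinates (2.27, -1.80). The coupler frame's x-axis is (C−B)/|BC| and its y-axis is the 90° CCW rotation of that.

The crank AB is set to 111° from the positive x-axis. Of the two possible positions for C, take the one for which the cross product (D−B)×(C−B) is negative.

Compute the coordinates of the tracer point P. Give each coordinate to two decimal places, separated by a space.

A=(0,0), D=(7.00,0)
B = A + 4.00·(cos111°, sin111°) = (-1.4335, 3.7343)
|BD| = 9.2233
circle(B,10.00) ∩ circle(D,3.00): a=9.5448, h=2.9827
  candidates: C₊=(8.5017,2.5971) cross=27.510; C₋=(6.0864,-2.8575) cross=-27.510
  mode - wants cross < 0 → take C=(6.0864,-2.8575) (cross=-27.510)
ex = (C−B)/|BC| = (0.7520,-0.6592); ey = (0.6592,0.7520)
P = B + 2.27·ex + -1.80·ey = (-0.9130,0.8844)

-0.91 0.88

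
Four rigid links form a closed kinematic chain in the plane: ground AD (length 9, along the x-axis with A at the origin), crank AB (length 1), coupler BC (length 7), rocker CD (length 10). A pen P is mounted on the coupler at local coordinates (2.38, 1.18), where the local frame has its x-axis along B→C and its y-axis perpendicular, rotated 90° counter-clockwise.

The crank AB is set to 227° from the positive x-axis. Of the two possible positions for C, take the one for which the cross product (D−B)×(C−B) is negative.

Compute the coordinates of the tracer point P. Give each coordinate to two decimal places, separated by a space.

A=(0,0), D=(9.00,0)
B = A + 1.00·(cos227°, sin227°) = (-0.6820, -0.7314)
|BD| = 9.7096
circle(B,7.00) ∩ circle(D,10.00): a=2.2285, h=6.6358
  candidates: C₊=(1.0404,6.0534) cross=64.431; C₋=(2.0400,-7.1804) cross=-64.431
  mode - wants cross < 0 → take C=(2.0400,-7.1804) (cross=-64.431)
ex = (C−B)/|BC| = (0.3889,-0.9213); ey = (0.9213,0.3889)
P = B + 2.38·ex + 1.18·ey = (1.3306,-2.4652)

1.33 -2.47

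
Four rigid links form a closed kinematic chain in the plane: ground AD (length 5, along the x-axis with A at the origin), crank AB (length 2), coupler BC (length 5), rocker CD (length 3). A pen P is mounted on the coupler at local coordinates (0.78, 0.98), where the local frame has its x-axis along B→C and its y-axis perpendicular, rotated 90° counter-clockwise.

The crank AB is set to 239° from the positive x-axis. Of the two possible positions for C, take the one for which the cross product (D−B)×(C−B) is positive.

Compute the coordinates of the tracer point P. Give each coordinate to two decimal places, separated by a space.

A=(0,0), D=(5.00,0)
B = A + 2.00·(cos239°, sin239°) = (-1.0301, -1.7143)
|BD| = 6.2690
circle(B,5.00) ∩ circle(D,3.00): a=4.4106, h=2.3551
  candidates: C₊=(2.5684,1.7571) cross=14.764; C₋=(3.8565,-2.7735) cross=-14.764
  mode + wants cross > 0 → take C=(2.5684,1.7571) (cross=14.764)
ex = (C−B)/|BC| = (0.7197,0.6943); ey = (-0.6943,0.7197)
P = B + 0.78·ex + 0.98·ey = (-1.1491,-0.4675)

-1.15 -0.47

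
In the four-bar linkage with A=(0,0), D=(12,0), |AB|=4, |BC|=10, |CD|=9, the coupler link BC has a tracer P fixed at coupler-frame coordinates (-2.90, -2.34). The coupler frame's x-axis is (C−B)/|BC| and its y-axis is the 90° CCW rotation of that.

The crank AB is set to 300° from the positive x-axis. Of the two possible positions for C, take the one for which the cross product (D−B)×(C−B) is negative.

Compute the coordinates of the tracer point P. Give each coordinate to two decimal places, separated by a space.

A=(0,0), D=(12.00,0)
B = A + 4.00·(cos300°, sin300°) = (2.0000, -3.4641)
|BD| = 10.5830
circle(B,10.00) ∩ circle(D,9.00): a=6.1892, h=7.8546
  candidates: C₊=(5.2772,5.9836) cross=83.125; C₋=(10.4192,-8.8601) cross=-83.125
  mode - wants cross < 0 → take C=(10.4192,-8.8601) (cross=-83.125)
ex = (C−B)/|BC| = (0.8419,-0.5396); ey = (0.5396,0.8419)
P = B + -2.90·ex + -2.34·ey = (-1.7042,-3.8694)

-1.70 -3.87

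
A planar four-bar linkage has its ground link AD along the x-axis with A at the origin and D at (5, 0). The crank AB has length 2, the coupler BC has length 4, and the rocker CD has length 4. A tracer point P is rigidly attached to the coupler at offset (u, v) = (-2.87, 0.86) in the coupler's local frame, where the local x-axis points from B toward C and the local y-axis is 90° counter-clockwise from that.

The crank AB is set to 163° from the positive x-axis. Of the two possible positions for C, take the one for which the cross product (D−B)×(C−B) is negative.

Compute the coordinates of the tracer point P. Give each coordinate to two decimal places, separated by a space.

-3.78 2.93

A=(0,0), D=(5.00,0)
B = A + 2.00·(cos163°, sin163°) = (-1.9126, 0.5847)
|BD| = 6.9373
circle(B,4.00) ∩ circle(D,4.00): a=3.4686, h=1.9921
  candidates: C₊=(1.7116,2.2774) cross=13.820; C₋=(1.3758,-1.6926) cross=-13.820
  mode - wants cross < 0 → take C=(1.3758,-1.6926) (cross=-13.820)
ex = (C−B)/|BC| = (0.8221,-0.5693); ey = (0.5693,0.8221)
P = B + -2.87·ex + 0.86·ey = (-3.7824,2.9258)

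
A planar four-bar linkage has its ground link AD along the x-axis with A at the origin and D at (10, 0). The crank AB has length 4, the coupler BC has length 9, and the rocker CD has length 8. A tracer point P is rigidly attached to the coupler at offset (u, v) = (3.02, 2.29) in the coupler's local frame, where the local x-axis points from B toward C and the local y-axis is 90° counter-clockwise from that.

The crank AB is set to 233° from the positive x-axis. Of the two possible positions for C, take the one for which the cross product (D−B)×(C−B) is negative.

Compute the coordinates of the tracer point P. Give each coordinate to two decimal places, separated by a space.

A=(0,0), D=(10.00,0)
B = A + 4.00·(cos233°, sin233°) = (-2.4073, -3.1945)
|BD| = 12.8119
circle(B,9.00) ∩ circle(D,8.00): a=7.0694, h=5.5699
  candidates: C₊=(3.0501,3.9621) cross=71.361; C₋=(5.8277,-6.8258) cross=-71.361
  mode - wants cross < 0 → take C=(5.8277,-6.8258) (cross=-71.361)
ex = (C−B)/|BC| = (0.9150,-0.4035); ey = (0.4035,0.9150)
P = B + 3.02·ex + 2.29·ey = (1.2800,-2.3177)

1.28 -2.32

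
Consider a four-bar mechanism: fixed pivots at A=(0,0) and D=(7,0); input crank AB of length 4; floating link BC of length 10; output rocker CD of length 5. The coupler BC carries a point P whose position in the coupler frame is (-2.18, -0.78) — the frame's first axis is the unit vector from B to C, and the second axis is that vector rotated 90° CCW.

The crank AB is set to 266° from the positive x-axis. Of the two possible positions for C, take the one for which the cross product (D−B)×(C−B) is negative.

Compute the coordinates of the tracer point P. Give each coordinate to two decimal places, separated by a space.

-2.47 -4.73

A=(0,0), D=(7.00,0)
B = A + 4.00·(cos266°, sin266°) = (-0.2790, -3.9903)
|BD| = 8.3010
circle(B,10.00) ∩ circle(D,5.00): a=8.6680, h=4.9865
  candidates: C₊=(4.9249,4.5490) cross=41.393; C₋=(9.7189,-4.1962) cross=-41.393
  mode - wants cross < 0 → take C=(9.7189,-4.1962) (cross=-41.393)
ex = (C−B)/|BC| = (0.9998,-0.0206); ey = (0.0206,0.9998)
P = B + -2.18·ex + -0.78·ey = (-2.4746,-4.7252)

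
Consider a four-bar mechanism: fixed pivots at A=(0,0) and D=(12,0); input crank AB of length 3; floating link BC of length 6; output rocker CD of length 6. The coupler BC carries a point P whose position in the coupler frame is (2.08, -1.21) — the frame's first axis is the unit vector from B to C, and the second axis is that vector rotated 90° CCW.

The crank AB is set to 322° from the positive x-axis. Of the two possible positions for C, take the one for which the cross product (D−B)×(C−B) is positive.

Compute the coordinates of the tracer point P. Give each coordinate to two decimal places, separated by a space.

4.68 -1.19

A=(0,0), D=(12.00,0)
B = A + 3.00·(cos322°, sin322°) = (2.3640, -1.8470)
|BD| = 9.8114
circle(B,6.00) ∩ circle(D,6.00): a=4.9057, h=3.4546
  candidates: C₊=(6.5317,2.4693) cross=33.894; C₋=(7.8323,-4.3163) cross=-33.894
  mode + wants cross > 0 → take C=(6.5317,2.4693) (cross=33.894)
ex = (C−B)/|BC| = (0.6946,0.7194); ey = (-0.7194,0.6946)
P = B + 2.08·ex + -1.21·ey = (4.6793,-1.1911)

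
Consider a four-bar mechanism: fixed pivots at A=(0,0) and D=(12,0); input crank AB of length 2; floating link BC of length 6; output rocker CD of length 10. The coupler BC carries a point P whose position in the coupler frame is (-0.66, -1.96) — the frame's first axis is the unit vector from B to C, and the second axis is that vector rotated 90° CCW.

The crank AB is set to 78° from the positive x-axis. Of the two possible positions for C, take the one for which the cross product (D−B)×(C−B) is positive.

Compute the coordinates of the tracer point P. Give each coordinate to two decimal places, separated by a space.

A=(0,0), D=(12.00,0)
B = A + 2.00·(cos78°, sin78°) = (0.4158, 1.9563)
|BD| = 11.7482
circle(B,6.00) ∩ circle(D,10.00): a=3.1503, h=5.1064
  candidates: C₊=(4.3724,6.4669) cross=59.991; C₋=(2.6718,-3.6034) cross=-59.991
  mode + wants cross > 0 → take C=(4.3724,6.4669) (cross=59.991)
ex = (C−B)/|BC| = (0.6594,0.7518); ey = (-0.7518,0.6594)
P = B + -0.66·ex + -1.96·ey = (1.4540,0.1676)

1.45 0.17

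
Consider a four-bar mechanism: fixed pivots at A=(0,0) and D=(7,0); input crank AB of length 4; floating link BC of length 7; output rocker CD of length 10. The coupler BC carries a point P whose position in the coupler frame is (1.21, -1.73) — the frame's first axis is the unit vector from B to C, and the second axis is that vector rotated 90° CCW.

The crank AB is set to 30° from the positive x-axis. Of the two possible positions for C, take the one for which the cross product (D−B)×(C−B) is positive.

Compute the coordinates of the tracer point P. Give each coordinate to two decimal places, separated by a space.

5.01 3.43

A=(0,0), D=(7.00,0)
B = A + 4.00·(cos30°, sin30°) = (3.4641, 2.0000)
|BD| = 4.0623
circle(B,7.00) ∩ circle(D,10.00): a=-4.2460, h=5.5652
  candidates: C₊=(2.5082,8.9344) cross=22.608; C₋=(-2.9716,-0.7536) cross=-22.608
  mode + wants cross > 0 → take C=(2.5082,8.9344) (cross=22.608)
ex = (C−B)/|BC| = (-0.1366,0.9906); ey = (-0.9906,-0.1366)
P = B + 1.21·ex + -1.73·ey = (5.0127,3.4349)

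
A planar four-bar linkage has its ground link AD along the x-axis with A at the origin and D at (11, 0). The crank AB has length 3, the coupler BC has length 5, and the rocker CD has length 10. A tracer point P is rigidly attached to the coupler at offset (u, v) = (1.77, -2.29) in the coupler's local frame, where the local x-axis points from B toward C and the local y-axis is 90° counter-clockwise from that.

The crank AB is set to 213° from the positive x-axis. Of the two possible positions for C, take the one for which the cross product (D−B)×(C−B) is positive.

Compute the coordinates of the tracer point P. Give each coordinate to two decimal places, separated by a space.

0.34 -2.11

A=(0,0), D=(11.00,0)
B = A + 3.00·(cos213°, sin213°) = (-2.5160, -1.6339)
|BD| = 13.6144
circle(B,5.00) ∩ circle(D,10.00): a=4.0528, h=2.9283
  candidates: C₊=(1.1560,1.7596) cross=39.867; C₋=(1.8589,-4.0547) cross=-39.867
  mode + wants cross > 0 → take C=(1.1560,1.7596) (cross=39.867)
ex = (C−B)/|BC| = (0.7344,0.6787); ey = (-0.6787,0.7344)
P = B + 1.77·ex + -2.29·ey = (0.3381,-2.1144)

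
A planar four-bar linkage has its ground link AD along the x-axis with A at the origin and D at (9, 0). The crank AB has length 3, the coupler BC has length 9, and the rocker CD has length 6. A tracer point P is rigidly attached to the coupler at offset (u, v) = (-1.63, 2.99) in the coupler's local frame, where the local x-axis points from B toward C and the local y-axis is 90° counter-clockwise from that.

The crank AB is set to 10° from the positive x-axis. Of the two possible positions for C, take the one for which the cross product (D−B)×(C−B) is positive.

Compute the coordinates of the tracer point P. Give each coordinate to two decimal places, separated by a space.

A=(0,0), D=(9.00,0)
B = A + 3.00·(cos10°, sin10°) = (2.9544, 0.5209)
|BD| = 6.0680
circle(B,9.00) ∩ circle(D,6.00): a=6.7420, h=5.9620
  candidates: C₊=(10.1834,5.8821) cross=36.177; C₋=(9.1597,-5.9979) cross=-36.177
  mode + wants cross > 0 → take C=(10.1834,5.8821) (cross=36.177)
ex = (C−B)/|BC| = (0.8032,0.5957); ey = (-0.5957,0.8032)
P = B + -1.63·ex + 2.99·ey = (-0.1359,1.9516)

-0.14 1.95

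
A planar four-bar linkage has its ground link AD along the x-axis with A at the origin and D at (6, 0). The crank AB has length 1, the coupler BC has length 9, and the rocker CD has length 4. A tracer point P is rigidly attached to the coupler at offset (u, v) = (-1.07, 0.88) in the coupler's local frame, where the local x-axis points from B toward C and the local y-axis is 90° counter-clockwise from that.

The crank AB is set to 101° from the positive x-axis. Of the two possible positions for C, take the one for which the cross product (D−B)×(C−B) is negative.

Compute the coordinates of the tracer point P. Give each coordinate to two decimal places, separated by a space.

A=(0,0), D=(6.00,0)
B = A + 1.00·(cos101°, sin101°) = (-0.1908, 0.9816)
|BD| = 6.2682
circle(B,9.00) ∩ circle(D,4.00): a=8.3190, h=3.4342
  candidates: C₊=(8.5634,3.0707) cross=21.526; C₋=(7.4877,-3.7130) cross=-21.526
  mode - wants cross < 0 → take C=(7.4877,-3.7130) (cross=-21.526)
ex = (C−B)/|BC| = (0.8532,-0.5216); ey = (0.5216,0.8532)
P = B + -1.07·ex + 0.88·ey = (-0.6447,2.2906)

-0.64 2.29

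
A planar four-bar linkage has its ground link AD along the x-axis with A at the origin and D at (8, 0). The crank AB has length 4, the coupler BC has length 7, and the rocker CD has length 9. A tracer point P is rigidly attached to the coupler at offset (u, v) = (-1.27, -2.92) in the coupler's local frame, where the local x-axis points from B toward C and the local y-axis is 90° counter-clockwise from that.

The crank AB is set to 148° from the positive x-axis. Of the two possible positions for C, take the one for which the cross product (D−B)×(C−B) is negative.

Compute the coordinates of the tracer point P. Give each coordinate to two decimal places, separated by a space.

-6.56 1.84

A=(0,0), D=(8.00,0)
B = A + 4.00·(cos148°, sin148°) = (-3.3922, 2.1197)
|BD| = 11.5877
circle(B,7.00) ∩ circle(D,9.00): a=4.4131, h=5.4337
  candidates: C₊=(1.9404,6.6544) cross=62.964; C₋=(-0.0475,-4.0296) cross=-62.964
  mode - wants cross < 0 → take C=(-0.0475,-4.0296) (cross=-62.964)
ex = (C−B)/|BC| = (0.4778,-0.8785); ey = (0.8785,0.4778)
P = B + -1.27·ex + -2.92·ey = (-6.5641,1.8401)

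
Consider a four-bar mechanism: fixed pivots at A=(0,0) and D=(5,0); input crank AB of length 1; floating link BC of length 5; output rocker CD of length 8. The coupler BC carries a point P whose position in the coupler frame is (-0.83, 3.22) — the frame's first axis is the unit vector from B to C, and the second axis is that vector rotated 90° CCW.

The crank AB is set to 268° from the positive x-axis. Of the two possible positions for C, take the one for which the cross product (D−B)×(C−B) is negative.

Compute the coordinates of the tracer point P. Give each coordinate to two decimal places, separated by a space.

3.22 -0.34

A=(0,0), D=(5.00,0)
B = A + 1.00·(cos268°, sin268°) = (-0.0349, -0.9994)
|BD| = 5.1331
circle(B,5.00) ∩ circle(D,8.00): a=-1.2323, h=4.8458
  candidates: C₊=(-2.1871,3.5137) cross=24.874; C₋=(-0.3002,-5.9923) cross=-24.874
  mode - wants cross < 0 → take C=(-0.3002,-5.9923) (cross=-24.874)
ex = (C−B)/|BC| = (-0.0531,-0.9986); ey = (0.9986,-0.0531)
P = B + -0.83·ex + 3.22·ey = (3.2246,-0.3414)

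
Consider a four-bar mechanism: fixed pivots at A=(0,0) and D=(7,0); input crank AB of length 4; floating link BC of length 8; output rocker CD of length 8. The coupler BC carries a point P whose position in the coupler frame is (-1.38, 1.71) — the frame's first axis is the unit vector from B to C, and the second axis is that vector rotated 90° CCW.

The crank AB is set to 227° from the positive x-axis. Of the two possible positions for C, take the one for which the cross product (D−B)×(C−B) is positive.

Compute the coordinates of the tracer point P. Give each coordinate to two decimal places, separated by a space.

A=(0,0), D=(7.00,0)
B = A + 4.00·(cos227°, sin227°) = (-2.7280, -2.9254)
|BD| = 10.1583
circle(B,8.00) ∩ circle(D,8.00): a=5.0792, h=6.1808
  candidates: C₊=(0.3561,4.4562) cross=62.786; C₋=(3.9160,-7.3816) cross=-62.786
  mode + wants cross > 0 → take C=(0.3561,4.4562) (cross=62.786)
ex = (C−B)/|BC| = (0.3855,0.9227); ey = (-0.9227,0.3855)
P = B + -1.38·ex + 1.71·ey = (-4.8378,-3.5395)

-4.84 -3.54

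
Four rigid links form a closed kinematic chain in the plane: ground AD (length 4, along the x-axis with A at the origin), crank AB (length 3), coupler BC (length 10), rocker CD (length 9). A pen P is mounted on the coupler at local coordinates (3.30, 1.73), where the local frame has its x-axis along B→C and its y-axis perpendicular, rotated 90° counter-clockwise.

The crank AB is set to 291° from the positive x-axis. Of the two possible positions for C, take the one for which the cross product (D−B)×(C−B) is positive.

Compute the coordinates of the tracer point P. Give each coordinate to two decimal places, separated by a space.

A=(0,0), D=(4.00,0)
B = A + 3.00·(cos291°, sin291°) = (1.0751, -2.8007)
|BD| = 4.0496
circle(B,10.00) ∩ circle(D,9.00): a=4.3707, h=8.9943
  candidates: C₊=(-1.9886,6.7184) cross=36.423; C₋=(10.4525,-6.2742) cross=-36.423
  mode + wants cross > 0 → take C=(-1.9886,6.7184) (cross=36.423)
ex = (C−B)/|BC| = (-0.3064,0.9519); ey = (-0.9519,-0.3064)
P = B + 3.30·ex + 1.73·ey = (-1.5827,-0.1895)

-1.58 -0.19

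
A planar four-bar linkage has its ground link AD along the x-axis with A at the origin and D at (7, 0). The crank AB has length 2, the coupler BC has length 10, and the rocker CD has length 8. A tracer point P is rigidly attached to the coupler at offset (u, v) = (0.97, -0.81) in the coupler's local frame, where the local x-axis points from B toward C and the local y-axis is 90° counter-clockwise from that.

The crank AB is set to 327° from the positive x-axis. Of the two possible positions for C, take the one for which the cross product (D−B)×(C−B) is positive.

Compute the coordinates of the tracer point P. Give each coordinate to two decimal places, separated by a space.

A=(0,0), D=(7.00,0)
B = A + 2.00·(cos327°, sin327°) = (1.6773, -1.0893)
|BD| = 5.4330
circle(B,10.00) ∩ circle(D,8.00): a=6.0296, h=7.9777
  candidates: C₊=(5.9850,7.9354) cross=43.343; C₋=(9.1840,-7.6961) cross=-43.343
  mode + wants cross > 0 → take C=(5.9850,7.9354) (cross=43.343)
ex = (C−B)/|BC| = (0.4308,0.9025); ey = (-0.9025,0.4308)
P = B + 0.97·ex + -0.81·ey = (2.8262,-0.5628)

2.83 -0.56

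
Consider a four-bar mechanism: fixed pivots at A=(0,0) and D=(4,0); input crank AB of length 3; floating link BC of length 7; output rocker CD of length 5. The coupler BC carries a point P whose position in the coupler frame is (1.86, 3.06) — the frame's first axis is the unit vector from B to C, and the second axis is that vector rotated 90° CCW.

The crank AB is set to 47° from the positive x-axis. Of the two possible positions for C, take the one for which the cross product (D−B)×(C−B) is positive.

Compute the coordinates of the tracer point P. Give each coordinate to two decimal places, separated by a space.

A=(0,0), D=(4.00,0)
B = A + 3.00·(cos47°, sin47°) = (2.0460, 2.1941)
|BD| = 2.9380
circle(B,7.00) ∩ circle(D,5.00): a=5.5534, h=4.2614
  candidates: C₊=(8.9218,0.8811) cross=12.520; C₋=(2.5570,-4.7873) cross=-12.520
  mode + wants cross > 0 → take C=(8.9218,0.8811) (cross=12.520)
ex = (C−B)/|BC| = (0.9823,-0.1876); ey = (0.1876,0.9823)
P = B + 1.86·ex + 3.06·ey = (4.4469,4.8509)

4.45 4.85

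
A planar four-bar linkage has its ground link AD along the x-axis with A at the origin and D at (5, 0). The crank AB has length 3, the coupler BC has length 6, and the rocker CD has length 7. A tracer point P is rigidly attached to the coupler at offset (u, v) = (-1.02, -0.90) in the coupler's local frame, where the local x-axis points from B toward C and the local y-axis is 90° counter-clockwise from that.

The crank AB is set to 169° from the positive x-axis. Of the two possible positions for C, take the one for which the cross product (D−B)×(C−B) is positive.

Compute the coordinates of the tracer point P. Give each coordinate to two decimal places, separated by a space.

A=(0,0), D=(5.00,0)
B = A + 3.00·(cos169°, sin169°) = (-2.9449, 0.5724)
|BD| = 7.9655
circle(B,6.00) ∩ circle(D,7.00): a=3.1667, h=5.0963
  candidates: C₊=(0.5799,5.4279) cross=40.594; C₋=(-0.1526,-4.7382) cross=-40.594
  mode + wants cross > 0 → take C=(0.5799,5.4279) (cross=40.594)
ex = (C−B)/|BC| = (0.5875,0.8093); ey = (-0.8093,0.5875)
P = B + -1.02·ex + -0.90·ey = (-2.8158,-0.7817)

-2.82 -0.78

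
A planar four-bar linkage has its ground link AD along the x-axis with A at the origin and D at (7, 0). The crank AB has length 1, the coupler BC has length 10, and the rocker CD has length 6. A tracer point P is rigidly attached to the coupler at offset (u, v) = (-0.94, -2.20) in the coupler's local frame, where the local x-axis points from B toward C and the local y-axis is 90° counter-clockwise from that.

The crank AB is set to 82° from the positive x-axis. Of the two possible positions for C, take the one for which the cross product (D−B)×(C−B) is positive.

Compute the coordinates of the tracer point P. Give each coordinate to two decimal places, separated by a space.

0.34 -1.39

A=(0,0), D=(7.00,0)
B = A + 1.00·(cos82°, sin82°) = (0.1392, 0.9903)
|BD| = 6.9319
circle(B,10.00) ∩ circle(D,6.00): a=8.0823, h=5.8887
  candidates: C₊=(8.9798,5.6640) cross=40.820; C₋=(7.2973,-5.9926) cross=-40.820
  mode + wants cross > 0 → take C=(8.9798,5.6640) (cross=40.820)
ex = (C−B)/|BC| = (0.8841,0.4674); ey = (-0.4674,0.8841)
P = B + -0.94·ex + -2.20·ey = (0.3364,-1.3940)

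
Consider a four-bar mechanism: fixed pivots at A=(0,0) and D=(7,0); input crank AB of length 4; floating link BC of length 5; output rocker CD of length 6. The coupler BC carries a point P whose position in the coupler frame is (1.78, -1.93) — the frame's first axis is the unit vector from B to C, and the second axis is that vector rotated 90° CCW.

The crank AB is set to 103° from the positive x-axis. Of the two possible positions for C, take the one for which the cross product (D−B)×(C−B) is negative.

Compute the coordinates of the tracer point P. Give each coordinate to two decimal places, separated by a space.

-1.99 1.51

A=(0,0), D=(7.00,0)
B = A + 4.00·(cos103°, sin103°) = (-0.8998, 3.8975)
|BD| = 8.8089
circle(B,5.00) ∩ circle(D,6.00): a=3.7801, h=3.2727
  candidates: C₊=(3.9382,5.1600) cross=28.829; C₋=(1.0422,-0.7100) cross=-28.829
  mode - wants cross < 0 → take C=(1.0422,-0.7100) (cross=-28.829)
ex = (C−B)/|BC| = (0.3884,-0.9215); ey = (0.9215,0.3884)
P = B + 1.78·ex + -1.93·ey = (-1.9870,1.5076)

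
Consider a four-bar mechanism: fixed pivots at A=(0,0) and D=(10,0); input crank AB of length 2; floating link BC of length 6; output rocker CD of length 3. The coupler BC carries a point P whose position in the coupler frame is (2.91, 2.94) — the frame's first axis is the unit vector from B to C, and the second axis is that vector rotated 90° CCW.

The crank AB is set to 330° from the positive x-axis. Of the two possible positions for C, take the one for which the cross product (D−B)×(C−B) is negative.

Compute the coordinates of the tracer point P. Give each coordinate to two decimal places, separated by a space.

5.04 1.48

A=(0,0), D=(10.00,0)
B = A + 2.00·(cos330°, sin330°) = (1.7321, -1.0000)
|BD| = 8.3282
circle(B,6.00) ∩ circle(D,3.00): a=5.7851, h=1.5914
  candidates: C₊=(7.2842,1.2745) cross=13.254; C₋=(7.6664,-1.8853) cross=-13.254
  mode - wants cross < 0 → take C=(7.6664,-1.8853) (cross=-13.254)
ex = (C−B)/|BC| = (0.9891,-0.1475); ey = (0.1475,0.9891)
P = B + 2.91·ex + 2.94·ey = (5.0440,1.4785)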